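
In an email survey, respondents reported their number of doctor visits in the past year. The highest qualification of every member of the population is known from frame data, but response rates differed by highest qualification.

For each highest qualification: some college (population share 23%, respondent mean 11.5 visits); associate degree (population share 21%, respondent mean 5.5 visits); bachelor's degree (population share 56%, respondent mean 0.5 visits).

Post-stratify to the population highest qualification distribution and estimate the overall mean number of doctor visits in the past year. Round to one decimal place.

4.1

Post-stratification weights by population share, not respondent share:
  some college: 0.23 × 11.5 = 2.645
  associate degree: 0.21 × 5.5 = 1.155
  bachelor's degree: 0.56 × 0.5 = 0.28
Post-stratified estimate = 4.08 → 4.1.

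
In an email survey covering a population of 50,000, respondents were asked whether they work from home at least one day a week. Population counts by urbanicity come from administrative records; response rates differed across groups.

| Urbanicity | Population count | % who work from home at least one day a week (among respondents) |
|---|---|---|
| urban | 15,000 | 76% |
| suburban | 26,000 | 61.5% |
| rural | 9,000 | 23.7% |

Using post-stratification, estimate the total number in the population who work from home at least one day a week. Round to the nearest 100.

29,500

Estimated count per cell = population count × respondent percentage:
  urban: 15,000 × 76% = 11,400
  suburban: 26,000 × 61.5% = 15,990
  rural: 9,000 × 23.7% = 2133
Estimated total = 29,523 → 29,500.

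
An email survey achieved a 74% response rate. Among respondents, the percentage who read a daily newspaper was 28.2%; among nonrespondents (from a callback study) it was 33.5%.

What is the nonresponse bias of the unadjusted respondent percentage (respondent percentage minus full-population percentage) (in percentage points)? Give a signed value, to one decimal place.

-1.4 percentage points

Nonresponse fraction = 1 − 0.74 = 0.26.
Bias = (nonresponse fraction) × (respondent percentage − nonrespondent percentage)
     = 0.26 × (28.2 − 33.5) = 0.26 × -5.3 = -1.378.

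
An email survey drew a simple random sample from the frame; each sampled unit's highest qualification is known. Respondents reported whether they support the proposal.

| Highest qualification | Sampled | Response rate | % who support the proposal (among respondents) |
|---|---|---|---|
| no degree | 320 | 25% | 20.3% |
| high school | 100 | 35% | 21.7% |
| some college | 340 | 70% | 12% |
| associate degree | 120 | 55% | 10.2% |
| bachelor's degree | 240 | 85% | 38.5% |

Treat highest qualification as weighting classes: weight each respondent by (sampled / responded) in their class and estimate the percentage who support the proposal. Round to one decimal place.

20.7%

Weighting each respondent by the inverse class response rate inflates each class back to its sampled size, so the class weight is n_sampled:
  no degree: 320 × 20.3 = 6496
  high school: 100 × 21.7 = 2170
  some college: 340 × 12 = 4080
  associate degree: 120 × 10.2 = 1224
  bachelor's degree: 240 × 38.5 = 9240
Adjusted estimate = 23,210 / 1,120 = 20.7232 → 20.7%.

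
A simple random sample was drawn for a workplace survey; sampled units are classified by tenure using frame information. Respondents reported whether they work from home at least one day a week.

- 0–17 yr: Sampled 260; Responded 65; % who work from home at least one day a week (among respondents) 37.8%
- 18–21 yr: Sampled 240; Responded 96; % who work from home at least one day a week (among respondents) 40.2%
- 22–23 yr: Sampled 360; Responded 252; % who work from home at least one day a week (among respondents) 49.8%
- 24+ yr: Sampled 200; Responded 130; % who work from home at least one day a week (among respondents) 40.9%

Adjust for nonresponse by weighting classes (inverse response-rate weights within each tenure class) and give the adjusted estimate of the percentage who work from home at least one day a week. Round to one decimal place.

Response rates by class: 0–17 yr 65/260 = 25%, 18–21 yr 96/240 = 40%, 22–23 yr 252/360 = 70%, 24+ yr 130/200 = 65%.
Inverse-response-rate weighting restores each class to its sampled count, so class totals weight by n_sampled:
  0–17 yr: 260 × 37.8 = 9828
  18–21 yr: 240 × 40.2 = 9648
  22–23 yr: 360 × 49.8 = 17,928
  24+ yr: 200 × 40.9 = 8180
Adjusted estimate = 45,584 / 1,060 = 43.0038 → 43.0%.

43.0%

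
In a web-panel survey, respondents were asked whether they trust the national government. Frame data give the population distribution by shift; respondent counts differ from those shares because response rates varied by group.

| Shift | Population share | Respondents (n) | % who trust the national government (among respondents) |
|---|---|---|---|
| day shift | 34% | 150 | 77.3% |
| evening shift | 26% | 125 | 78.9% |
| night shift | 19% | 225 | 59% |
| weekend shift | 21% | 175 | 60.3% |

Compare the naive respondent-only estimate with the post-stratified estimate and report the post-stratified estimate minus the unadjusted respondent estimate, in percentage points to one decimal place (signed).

Unadjusted (pooled respondent) estimate weights by respondent counts:
  (150/675)×77.3 + (125/675)×78.9 + (225/675)×59 + (175/675)×60.3 = 67.0889%
Reweighting by population shift shares:
  0.34×77.3 + 0.26×78.9 + 0.19×59 + 0.21×60.3 = 70.669%
Difference = 70.669 − 67.0889 = 3.5801 pp.

+3.6 percentage points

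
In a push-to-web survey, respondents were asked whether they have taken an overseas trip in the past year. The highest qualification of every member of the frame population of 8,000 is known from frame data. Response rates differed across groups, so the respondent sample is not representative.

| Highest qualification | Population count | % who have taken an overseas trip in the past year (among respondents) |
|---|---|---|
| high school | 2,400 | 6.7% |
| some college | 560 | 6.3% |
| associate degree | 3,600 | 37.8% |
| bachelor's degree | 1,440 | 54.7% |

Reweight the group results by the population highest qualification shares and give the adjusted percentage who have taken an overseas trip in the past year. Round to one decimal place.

Weight each group's respondent value by its population share:
  high school: (2,400/8,000) × 6.7 = 2.01
  some college: (560/8,000) × 6.3 = 0.441
  associate degree: (3,600/8,000) × 37.8 = 17.01
  bachelor's degree: (1,440/8,000) × 54.7 = 9.846
Post-stratified estimate = 29.307 → 29.3%.

29.3%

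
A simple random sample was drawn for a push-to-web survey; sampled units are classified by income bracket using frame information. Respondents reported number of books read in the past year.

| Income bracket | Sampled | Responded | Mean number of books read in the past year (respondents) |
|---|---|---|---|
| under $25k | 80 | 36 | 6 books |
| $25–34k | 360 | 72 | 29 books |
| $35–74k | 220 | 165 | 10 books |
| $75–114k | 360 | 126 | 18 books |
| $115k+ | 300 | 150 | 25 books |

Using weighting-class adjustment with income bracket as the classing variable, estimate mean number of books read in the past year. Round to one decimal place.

Class response rates: under $25k 36/80 = 45%, $25–34k 72/360 = 20%, $35–74k 165/220 = 75%, $75–114k 126/360 = 35%, $115k+ 150/300 = 50%.
Inverse-response-rate weighting restores each class to its sampled count, so class totals weight by n_sampled:
  under $25k: 80 × 6 = 480
  $25–34k: 360 × 29 = 10,440
  $35–74k: 220 × 10 = 2200
  $75–114k: 360 × 18 = 6480
  $115k+: 300 × 25 = 7500
Adjusted estimate = 27,100 / 1,320 = 20.5303 → 20.5.

20.5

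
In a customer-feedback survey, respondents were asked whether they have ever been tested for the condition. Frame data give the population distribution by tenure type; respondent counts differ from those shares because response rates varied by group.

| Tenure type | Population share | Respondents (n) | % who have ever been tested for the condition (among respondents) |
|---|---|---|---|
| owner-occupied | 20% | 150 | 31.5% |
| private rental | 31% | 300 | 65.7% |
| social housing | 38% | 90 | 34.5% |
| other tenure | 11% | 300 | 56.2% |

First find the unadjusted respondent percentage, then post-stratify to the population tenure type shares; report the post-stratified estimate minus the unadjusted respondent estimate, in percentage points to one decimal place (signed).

Without adjustment, the pooled respondent share is:
  (150/840)×31.5 + (300/840)×65.7 + (90/840)×34.5 + (300/840)×56.2 = 52.8571%
Post-stratified estimate weights by population shares:
  0.2×31.5 + 0.31×65.7 + 0.38×34.5 + 0.11×56.2 = 45.959%
Difference = 45.959 − 52.8571 = -6.8981 pp.

-6.9 percentage points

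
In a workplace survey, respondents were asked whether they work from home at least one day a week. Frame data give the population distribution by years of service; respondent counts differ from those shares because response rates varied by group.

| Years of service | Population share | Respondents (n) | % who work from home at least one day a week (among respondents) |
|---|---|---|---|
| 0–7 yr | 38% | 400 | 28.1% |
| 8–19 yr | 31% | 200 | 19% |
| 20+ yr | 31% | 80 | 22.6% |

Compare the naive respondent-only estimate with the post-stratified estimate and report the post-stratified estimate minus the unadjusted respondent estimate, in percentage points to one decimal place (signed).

-1.2 percentage points

Without adjustment, the pooled respondent share is:
  (400/680)×28.1 + (200/680)×19 + (80/680)×22.6 = 24.7765%
Post-stratifying to population shares instead:
  0.38×28.1 + 0.31×19 + 0.31×22.6 = 23.574%
Difference = 23.574 − 24.7765 = -1.2025 pp.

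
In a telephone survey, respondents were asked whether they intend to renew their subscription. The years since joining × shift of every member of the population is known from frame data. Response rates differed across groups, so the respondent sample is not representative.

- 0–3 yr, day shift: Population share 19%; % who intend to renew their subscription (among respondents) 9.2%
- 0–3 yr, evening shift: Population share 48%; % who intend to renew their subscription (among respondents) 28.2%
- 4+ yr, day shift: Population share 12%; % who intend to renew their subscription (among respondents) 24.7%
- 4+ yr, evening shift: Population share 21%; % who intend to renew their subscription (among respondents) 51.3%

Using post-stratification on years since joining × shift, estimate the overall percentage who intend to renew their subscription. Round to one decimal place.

29.0%

Reweight to the known years since joining × shift distribution:
  0–3 yr, day shift: 0.19 × 9.2 = 1.748
  0–3 yr, evening shift: 0.48 × 28.2 = 13.536
  4+ yr, day shift: 0.12 × 24.7 = 2.964
  4+ yr, evening shift: 0.21 × 51.3 = 10.773
Post-stratified estimate = 29.021 → 29.0%.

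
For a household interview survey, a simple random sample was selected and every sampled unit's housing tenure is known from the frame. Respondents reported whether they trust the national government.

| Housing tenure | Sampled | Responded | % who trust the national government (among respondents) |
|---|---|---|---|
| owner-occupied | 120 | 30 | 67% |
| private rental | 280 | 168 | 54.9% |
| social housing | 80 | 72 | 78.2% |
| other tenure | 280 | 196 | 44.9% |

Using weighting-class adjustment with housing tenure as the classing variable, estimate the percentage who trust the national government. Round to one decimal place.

Class response rates: owner-occupied 30/120 = 25%, private rental 168/280 = 60%, social housing 72/80 = 90%, other tenure 196/280 = 70%.
Inverse-response-rate weighting restores each class to its sampled count, so class totals weight by n_sampled:
  owner-occupied: 120 × 67 = 8040
  private rental: 280 × 54.9 = 15,372
  social housing: 80 × 78.2 = 6256
  other tenure: 280 × 44.9 = 12,572
Adjusted estimate = 42,240 / 760 = 55.5789 → 55.6%.

55.6%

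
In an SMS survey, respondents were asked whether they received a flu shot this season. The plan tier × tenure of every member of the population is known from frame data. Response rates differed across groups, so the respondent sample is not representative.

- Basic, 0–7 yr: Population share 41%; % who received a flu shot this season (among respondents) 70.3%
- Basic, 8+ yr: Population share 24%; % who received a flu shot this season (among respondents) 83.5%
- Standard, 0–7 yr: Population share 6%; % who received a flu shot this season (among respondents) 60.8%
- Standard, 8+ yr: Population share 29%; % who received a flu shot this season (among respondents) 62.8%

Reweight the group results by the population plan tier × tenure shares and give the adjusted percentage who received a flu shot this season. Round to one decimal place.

70.7%

Each cell contributes population-share × respondent value:
  Basic, 0–7 yr: 0.41 × 70.3 = 28.823
  Basic, 8+ yr: 0.24 × 83.5 = 20.04
  Standard, 0–7 yr: 0.06 × 60.8 = 3.648
  Standard, 8+ yr: 0.29 × 62.8 = 18.212
Post-stratified estimate = 70.723 → 70.7%.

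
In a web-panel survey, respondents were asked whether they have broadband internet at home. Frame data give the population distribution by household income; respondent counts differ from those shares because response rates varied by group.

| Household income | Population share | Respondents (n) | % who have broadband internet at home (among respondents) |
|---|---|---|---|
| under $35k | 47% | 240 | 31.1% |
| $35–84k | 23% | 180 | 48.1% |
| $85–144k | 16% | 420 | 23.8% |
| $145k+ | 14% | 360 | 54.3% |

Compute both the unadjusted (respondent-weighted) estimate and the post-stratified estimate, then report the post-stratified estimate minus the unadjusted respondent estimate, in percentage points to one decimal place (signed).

Naive respondent-only estimate (weights = respondent counts):
  (240/1200)×31.1 + (180/1200)×48.1 + (420/1200)×23.8 + (360/1200)×54.3 = 38.055%
Post-stratifying to population shares instead:
  0.47×31.1 + 0.23×48.1 + 0.16×23.8 + 0.14×54.3 = 37.09%
Difference = 37.09 − 38.055 = -0.965 pp.

-1.0 percentage points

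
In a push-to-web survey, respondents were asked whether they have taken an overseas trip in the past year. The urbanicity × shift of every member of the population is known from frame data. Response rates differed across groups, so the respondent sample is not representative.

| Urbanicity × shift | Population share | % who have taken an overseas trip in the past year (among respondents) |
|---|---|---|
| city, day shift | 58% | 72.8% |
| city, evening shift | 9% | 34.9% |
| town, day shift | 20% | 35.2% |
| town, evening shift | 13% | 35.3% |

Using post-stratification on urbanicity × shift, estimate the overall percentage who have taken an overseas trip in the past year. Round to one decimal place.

57.0%

Each cell contributes population-share × respondent value:
  city, day shift: 0.58 × 72.8 = 42.224
  city, evening shift: 0.09 × 34.9 = 3.141
  town, day shift: 0.2 × 35.2 = 7.04
  town, evening shift: 0.13 × 35.3 = 4.589
Post-stratified estimate = 56.994 → 57.0%.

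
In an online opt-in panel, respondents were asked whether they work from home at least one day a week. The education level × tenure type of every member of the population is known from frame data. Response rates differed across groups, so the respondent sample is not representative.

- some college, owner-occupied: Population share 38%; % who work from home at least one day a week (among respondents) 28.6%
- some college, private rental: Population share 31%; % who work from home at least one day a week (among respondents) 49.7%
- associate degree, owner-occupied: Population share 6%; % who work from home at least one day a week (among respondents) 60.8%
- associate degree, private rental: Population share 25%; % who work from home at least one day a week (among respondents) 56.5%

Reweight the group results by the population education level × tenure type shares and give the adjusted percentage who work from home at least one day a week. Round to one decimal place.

Weight each group's respondent value by its population share:
  some college, owner-occupied: 0.38 × 28.6 = 10.868
  some college, private rental: 0.31 × 49.7 = 15.407
  associate degree, owner-occupied: 0.06 × 60.8 = 3.648
  associate degree, private rental: 0.25 × 56.5 = 14.125
Post-stratified estimate = 44.048 → 44.0%.

44.0%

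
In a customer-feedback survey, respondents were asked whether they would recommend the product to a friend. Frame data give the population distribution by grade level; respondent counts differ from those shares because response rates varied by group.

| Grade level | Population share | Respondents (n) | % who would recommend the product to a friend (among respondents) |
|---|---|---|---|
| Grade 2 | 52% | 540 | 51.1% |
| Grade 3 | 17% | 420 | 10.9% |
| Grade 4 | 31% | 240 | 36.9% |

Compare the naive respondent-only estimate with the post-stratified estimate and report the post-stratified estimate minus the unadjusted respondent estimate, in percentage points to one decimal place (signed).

+5.7 percentage points

Without adjustment, the pooled respondent share is:
  (540/1200)×51.1 + (420/1200)×10.9 + (240/1200)×36.9 = 34.19%
Post-stratified estimate weights by population shares:
  0.52×51.1 + 0.17×10.9 + 0.31×36.9 = 39.864%
Difference = 39.864 − 34.19 = 5.674 pp.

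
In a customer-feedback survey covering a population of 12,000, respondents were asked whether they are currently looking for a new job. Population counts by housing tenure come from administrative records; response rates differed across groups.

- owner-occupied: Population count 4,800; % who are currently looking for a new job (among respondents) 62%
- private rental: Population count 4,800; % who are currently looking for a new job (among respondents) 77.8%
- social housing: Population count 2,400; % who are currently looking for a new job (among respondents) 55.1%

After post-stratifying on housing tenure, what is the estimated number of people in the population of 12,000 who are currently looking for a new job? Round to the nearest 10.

8,030

Apply each group's respondent rate to its population count:
  owner-occupied: 4,800 × 62% = 2976
  private rental: 4,800 × 77.8% = 3734.4
  social housing: 2,400 × 55.1% = 1322.4
Estimated total = 8032.8 → 8,030.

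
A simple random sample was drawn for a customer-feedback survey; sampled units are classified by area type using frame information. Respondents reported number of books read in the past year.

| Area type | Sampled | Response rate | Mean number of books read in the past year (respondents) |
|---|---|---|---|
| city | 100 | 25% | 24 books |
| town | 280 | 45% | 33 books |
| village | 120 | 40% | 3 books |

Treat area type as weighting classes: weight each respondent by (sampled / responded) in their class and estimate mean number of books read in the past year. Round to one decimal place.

Each respondent's weight = sampled/responded in their class; summing within a class gives n_sampled, so:
  city: 100 × 24 = 2400
  town: 280 × 33 = 9240
  village: 120 × 3 = 360
Adjusted estimate = 12,000 / 500 = 24 → 24.0.

24.0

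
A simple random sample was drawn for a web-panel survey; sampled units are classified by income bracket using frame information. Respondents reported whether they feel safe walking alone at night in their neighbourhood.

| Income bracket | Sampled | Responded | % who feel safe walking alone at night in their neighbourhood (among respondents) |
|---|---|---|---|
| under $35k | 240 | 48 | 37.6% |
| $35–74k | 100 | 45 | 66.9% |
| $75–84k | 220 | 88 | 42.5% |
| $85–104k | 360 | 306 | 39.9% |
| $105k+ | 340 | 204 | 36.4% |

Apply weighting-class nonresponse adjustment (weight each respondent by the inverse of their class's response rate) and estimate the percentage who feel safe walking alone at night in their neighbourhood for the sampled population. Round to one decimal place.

41.1%

Response rates by class: under $35k 48/240 = 20%, $35–74k 45/100 = 45%, $75–84k 88/220 = 40%, $85–104k 306/360 = 85%, $105k+ 204/340 = 60%.
Weighting each respondent by the inverse class response rate inflates each class back to its sampled size, so the class weight is n_sampled:
  under $35k: 240 × 37.6 = 9024
  $35–74k: 100 × 66.9 = 6690
  $75–84k: 220 × 42.5 = 9350
  $85–104k: 360 × 39.9 = 14,364
  $105k+: 340 × 36.4 = 12,376
Adjusted estimate = 51,804 / 1,260 = 41.1143 → 41.1%.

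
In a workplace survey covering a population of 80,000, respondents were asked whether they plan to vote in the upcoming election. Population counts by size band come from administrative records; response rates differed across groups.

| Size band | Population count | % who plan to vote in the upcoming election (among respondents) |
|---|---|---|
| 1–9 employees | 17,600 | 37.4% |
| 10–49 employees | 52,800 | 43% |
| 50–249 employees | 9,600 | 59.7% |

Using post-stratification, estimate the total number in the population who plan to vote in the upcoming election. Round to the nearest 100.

35,000

Apply each group's respondent rate to its population count:
  1–9 employees: 17,600 × 37.4% = 6582.4
  10–49 employees: 52,800 × 43% = 22,704
  50–249 employees: 9,600 × 59.7% = 5731.2
Estimated total = 35017.6 → 35,000.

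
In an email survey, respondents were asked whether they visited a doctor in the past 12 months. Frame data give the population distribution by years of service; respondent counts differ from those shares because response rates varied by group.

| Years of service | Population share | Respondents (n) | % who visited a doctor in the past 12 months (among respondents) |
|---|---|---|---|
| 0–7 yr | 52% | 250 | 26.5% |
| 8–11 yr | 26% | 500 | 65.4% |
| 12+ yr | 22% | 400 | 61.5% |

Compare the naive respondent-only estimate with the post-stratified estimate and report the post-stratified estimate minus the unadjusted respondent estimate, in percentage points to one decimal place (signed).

Without adjustment, the pooled respondent share is:
  (250/1150)×26.5 + (500/1150)×65.4 + (400/1150)×61.5 = 55.587%
Reweighting by population years of service shares:
  0.52×26.5 + 0.26×65.4 + 0.22×61.5 = 44.314%
Difference = 44.314 − 55.587 = -11.273 pp.

-11.3 percentage points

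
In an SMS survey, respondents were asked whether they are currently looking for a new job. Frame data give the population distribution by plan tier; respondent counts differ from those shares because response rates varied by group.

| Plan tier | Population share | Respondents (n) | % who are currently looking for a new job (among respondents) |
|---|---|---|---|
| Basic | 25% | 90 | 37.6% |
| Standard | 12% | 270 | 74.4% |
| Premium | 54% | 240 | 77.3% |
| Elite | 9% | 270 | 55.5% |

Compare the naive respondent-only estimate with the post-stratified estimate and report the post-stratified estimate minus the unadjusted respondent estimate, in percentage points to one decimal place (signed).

Naive respondent-only estimate (weights = respondent counts):
  (90/870)×37.6 + (270/870)×74.4 + (240/870)×77.3 + (270/870)×55.5 = 65.5276%
Reweighting by population plan tier shares:
  0.25×37.6 + 0.12×74.4 + 0.54×77.3 + 0.09×55.5 = 65.065%
Difference = 65.065 − 65.5276 = -0.4626 pp.

-0.5 percentage points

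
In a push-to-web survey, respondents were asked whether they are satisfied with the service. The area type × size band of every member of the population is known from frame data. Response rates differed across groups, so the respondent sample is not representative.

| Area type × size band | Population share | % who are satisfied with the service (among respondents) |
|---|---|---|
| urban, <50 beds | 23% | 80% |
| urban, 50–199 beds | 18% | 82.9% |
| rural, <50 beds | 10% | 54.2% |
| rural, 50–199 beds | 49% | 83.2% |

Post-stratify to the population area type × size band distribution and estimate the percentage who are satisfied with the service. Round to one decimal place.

Each cell contributes population-share × respondent value:
  urban, <50 beds: 0.23 × 80 = 18.4
  urban, 50–199 beds: 0.18 × 82.9 = 14.922
  rural, <50 beds: 0.1 × 54.2 = 5.42
  rural, 50–199 beds: 0.49 × 83.2 = 40.768
Post-stratified estimate = 79.51 → 79.5%.

79.5%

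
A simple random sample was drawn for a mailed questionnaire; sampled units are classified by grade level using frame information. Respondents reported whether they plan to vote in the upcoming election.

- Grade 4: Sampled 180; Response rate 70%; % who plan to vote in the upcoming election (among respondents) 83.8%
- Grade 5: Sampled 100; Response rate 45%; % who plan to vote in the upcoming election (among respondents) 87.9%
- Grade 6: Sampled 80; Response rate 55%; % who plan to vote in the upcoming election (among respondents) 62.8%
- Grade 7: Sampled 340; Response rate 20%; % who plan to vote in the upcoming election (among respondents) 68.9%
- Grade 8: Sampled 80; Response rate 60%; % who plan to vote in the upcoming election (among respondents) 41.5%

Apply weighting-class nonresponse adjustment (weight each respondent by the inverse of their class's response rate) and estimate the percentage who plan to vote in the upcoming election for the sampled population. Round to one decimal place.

Inverse-response-rate weighting restores each class to its sampled count, so class totals weight by n_sampled:
  Grade 4: 180 × 83.8 = 15,084
  Grade 5: 100 × 87.9 = 8790
  Grade 6: 80 × 62.8 = 5024
  Grade 7: 340 × 68.9 = 23426
  Grade 8: 80 × 41.5 = 3320
Adjusted estimate = 55,644 / 780 = 71.3385 → 71.3%.

71.3%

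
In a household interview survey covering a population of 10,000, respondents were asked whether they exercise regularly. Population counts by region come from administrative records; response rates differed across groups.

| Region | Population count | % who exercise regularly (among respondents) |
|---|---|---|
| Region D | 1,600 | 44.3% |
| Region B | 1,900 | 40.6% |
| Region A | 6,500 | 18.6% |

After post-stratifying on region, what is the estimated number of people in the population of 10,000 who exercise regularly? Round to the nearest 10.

2,690

Estimated count per cell = population count × respondent percentage:
  Region D: 1,600 × 44.3% = 708.8
  Region B: 1,900 × 40.6% = 771.4
  Region A: 6,500 × 18.6% = 1209
Estimated total = 2689.2 → 2,690.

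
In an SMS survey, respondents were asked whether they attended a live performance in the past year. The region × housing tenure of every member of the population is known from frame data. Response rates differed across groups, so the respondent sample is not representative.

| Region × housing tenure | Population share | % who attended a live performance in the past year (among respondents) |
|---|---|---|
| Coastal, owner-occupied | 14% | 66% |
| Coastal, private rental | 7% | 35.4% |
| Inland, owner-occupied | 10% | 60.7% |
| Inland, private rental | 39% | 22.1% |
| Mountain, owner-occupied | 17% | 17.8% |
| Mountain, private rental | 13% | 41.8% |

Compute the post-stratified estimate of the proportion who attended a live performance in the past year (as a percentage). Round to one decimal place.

34.9%

Each cell contributes population-share × respondent value:
  Coastal, owner-occupied: 0.14 × 66 = 9.24
  Coastal, private rental: 0.07 × 35.4 = 2.478
  Inland, owner-occupied: 0.1 × 60.7 = 6.07
  Inland, private rental: 0.39 × 22.1 = 8.619
  Mountain, owner-occupied: 0.17 × 17.8 = 3.026
  Mountain, private rental: 0.13 × 41.8 = 5.434
Post-stratified estimate = 34.867 → 34.9%.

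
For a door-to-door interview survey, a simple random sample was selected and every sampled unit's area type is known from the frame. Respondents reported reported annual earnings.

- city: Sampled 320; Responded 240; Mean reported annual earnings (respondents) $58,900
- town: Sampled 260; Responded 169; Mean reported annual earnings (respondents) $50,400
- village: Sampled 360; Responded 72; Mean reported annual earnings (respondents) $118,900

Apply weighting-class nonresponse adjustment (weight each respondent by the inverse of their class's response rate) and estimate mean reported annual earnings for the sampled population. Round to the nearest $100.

$79,500

Response rates by class: city 240/320 = 75%, town 169/260 = 65%, village 72/360 = 20%.
Each respondent's weight = sampled/responded in their class; summing within a class gives n_sampled, so:
  city: 320 × 58,900 = 18,848,000
  town: 260 × 50,400 = 13,104,000
  village: 360 × 118,900 = 42,804,000
Adjusted estimate = 74,756,000 / 940 = 79527.7 → $79,500.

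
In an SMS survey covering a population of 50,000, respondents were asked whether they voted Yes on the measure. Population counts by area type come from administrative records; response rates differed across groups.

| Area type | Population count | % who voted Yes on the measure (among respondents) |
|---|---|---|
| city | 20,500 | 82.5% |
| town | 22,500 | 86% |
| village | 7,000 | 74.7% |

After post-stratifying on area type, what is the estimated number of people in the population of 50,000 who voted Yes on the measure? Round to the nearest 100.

Estimated count per cell = population count × respondent percentage:
  city: 20,500 × 82.5% = 16912.5
  town: 22,500 × 86% = 19,350
  village: 7,000 × 74.7% = 5229
Estimated total = 41491.5 → 41,500.

41,500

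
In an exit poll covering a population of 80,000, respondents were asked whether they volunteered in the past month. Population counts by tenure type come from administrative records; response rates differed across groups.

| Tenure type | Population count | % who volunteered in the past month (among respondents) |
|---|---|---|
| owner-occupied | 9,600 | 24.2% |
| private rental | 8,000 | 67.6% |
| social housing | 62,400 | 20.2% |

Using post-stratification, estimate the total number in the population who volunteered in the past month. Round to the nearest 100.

20,300

Each cell contributes its population count × the respondent rate:
  owner-occupied: 9,600 × 24.2% = 2323.2
  private rental: 8,000 × 67.6% = 5408
  social housing: 62,400 × 20.2% = 12604.8
Estimated total = 20,336 → 20,300.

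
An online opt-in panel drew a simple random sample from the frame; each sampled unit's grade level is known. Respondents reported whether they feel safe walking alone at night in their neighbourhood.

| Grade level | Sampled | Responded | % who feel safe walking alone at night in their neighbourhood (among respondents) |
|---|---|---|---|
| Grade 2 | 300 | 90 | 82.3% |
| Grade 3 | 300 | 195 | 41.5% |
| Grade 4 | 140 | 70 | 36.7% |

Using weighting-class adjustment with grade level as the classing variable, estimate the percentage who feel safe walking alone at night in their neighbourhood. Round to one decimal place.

Class response rates: Grade 2 90/300 = 30%, Grade 3 195/300 = 65%, Grade 4 70/140 = 50%.
Weighting each respondent by the inverse class response rate inflates each class back to its sampled size, so the class weight is n_sampled:
  Grade 2: 300 × 82.3 = 24,690
  Grade 3: 300 × 41.5 = 12,450
  Grade 4: 140 × 36.7 = 5138
Adjusted estimate = 42,278 / 740 = 57.1324 → 57.1%.

57.1%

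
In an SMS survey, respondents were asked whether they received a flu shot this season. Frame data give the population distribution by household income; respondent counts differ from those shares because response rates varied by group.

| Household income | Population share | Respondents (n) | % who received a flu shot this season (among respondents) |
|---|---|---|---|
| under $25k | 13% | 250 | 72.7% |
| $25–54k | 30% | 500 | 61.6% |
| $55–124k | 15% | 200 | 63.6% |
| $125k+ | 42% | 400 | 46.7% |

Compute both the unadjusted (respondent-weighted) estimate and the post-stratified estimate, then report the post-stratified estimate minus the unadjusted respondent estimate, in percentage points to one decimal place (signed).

-2.5 percentage points

Naive respondent-only estimate (weights = respondent counts):
  (250/1350)×72.7 + (500/1350)×61.6 + (200/1350)×63.6 + (400/1350)×46.7 = 59.537%
Post-stratifying to population shares instead:
  0.13×72.7 + 0.3×61.6 + 0.15×63.6 + 0.42×46.7 = 57.085%
Difference = 57.085 − 59.537 = -2.452 pp.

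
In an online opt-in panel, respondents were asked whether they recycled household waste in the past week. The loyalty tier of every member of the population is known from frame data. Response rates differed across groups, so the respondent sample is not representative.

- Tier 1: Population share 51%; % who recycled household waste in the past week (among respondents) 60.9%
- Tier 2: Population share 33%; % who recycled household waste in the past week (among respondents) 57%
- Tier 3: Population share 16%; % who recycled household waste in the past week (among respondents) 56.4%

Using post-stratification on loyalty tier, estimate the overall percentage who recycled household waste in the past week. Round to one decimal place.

Post-stratification weights by population share, not respondent share:
  Tier 1: 0.51 × 60.9 = 31.059
  Tier 2: 0.33 × 57 = 18.81
  Tier 3: 0.16 × 56.4 = 9.024
Post-stratified estimate = 58.893 → 58.9%.

58.9%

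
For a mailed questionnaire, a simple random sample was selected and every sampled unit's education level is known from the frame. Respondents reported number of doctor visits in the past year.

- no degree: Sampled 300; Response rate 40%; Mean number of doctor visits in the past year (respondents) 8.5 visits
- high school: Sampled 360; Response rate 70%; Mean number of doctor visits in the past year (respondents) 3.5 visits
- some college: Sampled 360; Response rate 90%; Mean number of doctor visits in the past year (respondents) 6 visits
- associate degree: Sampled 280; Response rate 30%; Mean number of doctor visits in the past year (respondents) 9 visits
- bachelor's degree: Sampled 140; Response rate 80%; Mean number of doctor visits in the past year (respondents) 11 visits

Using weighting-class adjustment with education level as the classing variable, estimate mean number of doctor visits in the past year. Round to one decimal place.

Inverse-response-rate weighting restores each class to its sampled count, so class totals weight by n_sampled:
  no degree: 300 × 8.5 = 2550
  high school: 360 × 3.5 = 1260
  some college: 360 × 6 = 2160
  associate degree: 280 × 9 = 2520
  bachelor's degree: 140 × 11 = 1540
Adjusted estimate = 10,030 / 1,440 = 6.96528 → 7.0.

7.0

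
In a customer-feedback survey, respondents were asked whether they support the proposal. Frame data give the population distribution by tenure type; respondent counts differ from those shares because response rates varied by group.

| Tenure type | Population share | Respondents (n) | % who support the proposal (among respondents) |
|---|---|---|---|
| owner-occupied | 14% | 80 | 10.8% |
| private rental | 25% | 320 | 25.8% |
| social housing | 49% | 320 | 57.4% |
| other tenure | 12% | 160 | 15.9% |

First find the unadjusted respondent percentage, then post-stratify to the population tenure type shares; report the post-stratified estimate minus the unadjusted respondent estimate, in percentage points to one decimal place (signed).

Naive respondent-only estimate (weights = respondent counts):
  (80/880)×10.8 + (320/880)×25.8 + (320/880)×57.4 + (160/880)×15.9 = 34.1273%
Post-stratifying to population shares instead:
  0.14×10.8 + 0.25×25.8 + 0.49×57.4 + 0.12×15.9 = 37.996%
Difference = 37.996 − 34.1273 = 3.8687 pp.

+3.9 percentage points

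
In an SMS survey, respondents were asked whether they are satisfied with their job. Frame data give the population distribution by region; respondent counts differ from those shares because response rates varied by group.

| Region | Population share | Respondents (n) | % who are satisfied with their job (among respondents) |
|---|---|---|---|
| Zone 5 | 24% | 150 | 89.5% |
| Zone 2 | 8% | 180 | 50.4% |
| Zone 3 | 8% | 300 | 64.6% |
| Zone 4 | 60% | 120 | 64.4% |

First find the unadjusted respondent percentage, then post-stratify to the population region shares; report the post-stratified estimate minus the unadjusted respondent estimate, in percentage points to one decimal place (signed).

Naive respondent-only estimate (weights = respondent counts):
  (150/750)×89.5 + (180/750)×50.4 + (300/750)×64.6 + (120/750)×64.4 = 66.14%
Post-stratifying to population shares instead:
  0.24×89.5 + 0.08×50.4 + 0.08×64.6 + 0.6×64.4 = 69.32%
Difference = 69.32 − 66.14 = 3.18 pp.

+3.2 percentage points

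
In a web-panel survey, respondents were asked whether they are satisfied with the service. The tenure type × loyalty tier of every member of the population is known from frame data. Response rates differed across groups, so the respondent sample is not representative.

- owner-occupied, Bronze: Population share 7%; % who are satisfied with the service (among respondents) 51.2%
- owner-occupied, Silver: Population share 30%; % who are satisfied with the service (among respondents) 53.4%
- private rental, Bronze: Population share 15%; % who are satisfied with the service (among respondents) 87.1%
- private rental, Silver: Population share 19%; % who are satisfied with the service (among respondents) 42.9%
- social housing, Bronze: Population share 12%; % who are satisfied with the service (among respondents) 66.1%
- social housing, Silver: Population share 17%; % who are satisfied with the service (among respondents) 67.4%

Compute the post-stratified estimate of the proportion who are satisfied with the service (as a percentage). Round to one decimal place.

60.2%

Reweight to the known tenure type × loyalty tier distribution:
  owner-occupied, Bronze: 0.07 × 51.2 = 3.584
  owner-occupied, Silver: 0.3 × 53.4 = 16.02
  private rental, Bronze: 0.15 × 87.1 = 13.065
  private rental, Silver: 0.19 × 42.9 = 8.151
  social housing, Bronze: 0.12 × 66.1 = 7.932
  social housing, Silver: 0.17 × 67.4 = 11.458
Post-stratified estimate = 60.21 → 60.2%.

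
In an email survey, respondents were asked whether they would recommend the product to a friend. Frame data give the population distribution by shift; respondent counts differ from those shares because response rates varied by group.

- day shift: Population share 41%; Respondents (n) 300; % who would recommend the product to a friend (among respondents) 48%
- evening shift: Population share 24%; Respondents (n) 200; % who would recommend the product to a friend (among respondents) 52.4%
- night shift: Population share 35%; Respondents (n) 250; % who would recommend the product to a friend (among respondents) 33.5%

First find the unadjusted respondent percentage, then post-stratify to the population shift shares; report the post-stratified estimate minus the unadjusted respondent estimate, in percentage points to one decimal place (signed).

Unadjusted (pooled respondent) estimate weights by respondent counts:
  (300/750)×48 + (200/750)×52.4 + (250/750)×33.5 = 44.34%
Post-stratifying to population shares instead:
  0.41×48 + 0.24×52.4 + 0.35×33.5 = 43.981%
Difference = 43.981 − 44.34 = -0.359 pp.

-0.4 percentage points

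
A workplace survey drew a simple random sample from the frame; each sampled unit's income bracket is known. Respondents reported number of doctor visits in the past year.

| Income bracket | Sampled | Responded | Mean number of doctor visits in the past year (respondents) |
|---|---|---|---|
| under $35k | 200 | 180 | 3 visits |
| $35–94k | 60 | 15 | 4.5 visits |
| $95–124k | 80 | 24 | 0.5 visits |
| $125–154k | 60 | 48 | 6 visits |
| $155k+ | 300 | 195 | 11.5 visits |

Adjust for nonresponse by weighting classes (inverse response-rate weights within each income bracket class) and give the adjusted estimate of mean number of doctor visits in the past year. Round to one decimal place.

Response rates by class: under $35k 180/200 = 90%, $35–94k 15/60 = 25%, $95–124k 24/80 = 30%, $125–154k 48/60 = 80%, $155k+ 195/300 = 65%.
Inverse-response-rate weighting restores each class to its sampled count, so class totals weight by n_sampled:
  under $35k: 200 × 3 = 600
  $35–94k: 60 × 4.5 = 270
  $95–124k: 80 × 0.5 = 40
  $125–154k: 60 × 6 = 360
  $155k+: 300 × 11.5 = 3450
Adjusted estimate = 4720 / 700 = 6.74286 → 6.7.

6.7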